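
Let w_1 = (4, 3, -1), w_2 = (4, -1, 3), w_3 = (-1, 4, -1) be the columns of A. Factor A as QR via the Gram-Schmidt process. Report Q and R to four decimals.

w_1 = (4, 3, -1); ‖w_1‖ = 5.0990, so q_1 = (0.7845, 0.5883, -0.1961).
q_1·w_2 = 0.7845·4 + 0.5883·(-1) + (-0.1961)·3 = 1.9612.
u_2 = w_2 − 1.9612·q_1 = (2.4615, -2.1538, 3.3846).
‖u_2‖ = 4.7068, so q_2 = (0.5230, -0.4576, 0.7191).
q_1·w_3 = 0.7845·(-1) + 0.5883·4 + (-0.1961)·(-1) = 1.7650; q_2·w_3 = 0.5230·(-1) + (-0.4576)·4 + 0.7191·(-1) = -3.0725.
u_3 = w_3 − 1.7650·q_1 + 3.0725·q_2 = (-0.7778, 1.5556, 1.5556).
‖u_3‖ = 2.3333, so q_3 = (-0.3333, 0.6667, 0.6667).

Q = [[0.7845, 0.5230, -0.3333], [0.5883, -0.4576, 0.6667], [-0.1961, 0.7191, 0.6667]], R = [[5.0990, 1.9612, 1.7650], [0.0000, 4.7068, -3.0725], [0.0000, 0.0000, 2.3333]]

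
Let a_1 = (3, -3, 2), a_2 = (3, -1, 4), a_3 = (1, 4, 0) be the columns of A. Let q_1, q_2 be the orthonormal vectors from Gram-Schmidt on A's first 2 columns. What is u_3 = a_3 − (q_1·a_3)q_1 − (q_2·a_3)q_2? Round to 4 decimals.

u_3 = (1.9767, 1.1860, -1.1860)

a_1 = (3, -3, 2); ‖a_1‖ = 4.6904, so q_1 = (0.6396, -0.6396, 0.4264).
q_1·a_2 = 0.6396·3 + (-0.6396)·(-1) + 0.4264·4 = 4.2640.
u_2 = a_2 − 4.2640·q_1 = (0.2727, 1.7273, 2.1818).
‖u_2‖ = 2.7961, so q_2 = (0.0975, 0.6177, 0.7803).
q_1·a_3 = 0.6396·1 + (-0.6396)·4 + 0.4264·0 = -1.9188; q_2·a_3 = 0.0975·1 + 0.6177·4 + 0.7803·0 = 2.5685.
u_3 = a_3 + 1.9188·q_1 − 2.5685·q_2 = (1.9767, 1.1860, -1.1860).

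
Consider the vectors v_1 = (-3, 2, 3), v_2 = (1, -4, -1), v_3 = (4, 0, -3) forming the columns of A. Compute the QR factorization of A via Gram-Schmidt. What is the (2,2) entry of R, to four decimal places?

v_1 = (-3, 2, 3); ‖v_1‖ = 4.6904, so q_1 = (-0.6396, 0.4264, 0.6396).
q_1·v_2 = (-0.6396)·1 + 0.4264·(-4) + 0.6396·(-1) = -2.9848.
u_2 = v_2 + 2.9848·q_1 = (-0.9091, -2.7273, 0.9091).
r_{22} = ‖u_2‖ = 3.0151.

r_{22} = 3.0151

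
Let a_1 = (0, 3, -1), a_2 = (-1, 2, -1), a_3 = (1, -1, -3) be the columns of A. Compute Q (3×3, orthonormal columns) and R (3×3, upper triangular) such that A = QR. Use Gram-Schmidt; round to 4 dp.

Q = [[0.0000, -0.9535, 0.3015], [0.9487, -0.0953, -0.3015], [-0.3162, -0.2860, -0.9045]], R = [[3.1623, 2.2136, 0.0000], [0.0000, 1.0488, 0.0000], [0.0000, 0.0000, 3.3166]]

a_1 = (0, 3, -1); ‖a_1‖ = 3.1623, so q_1 = (0.0000, 0.9487, -0.3162).
q_1·a_2 = 0.0000·(-1) + 0.9487·2 + (-0.3162)·(-1) = 2.2136.
u_2 = a_2 − 2.2136·q_1 = (-1.0000, -0.1000, -0.3000).
‖u_2‖ = 1.0488, so q_2 = (-0.9535, -0.0953, -0.2860).
q_1·a_3 = 0.0000·1 + 0.9487·(-1) + (-0.3162)·(-3) = 0.0000; q_2·a_3 = (-0.9535)·1 + (-0.0953)·(-1) + (-0.2860)·(-3) = 0.0000.
u_3 = a_3 − 0.0000·q_1 + 0.0000·q_2 = (1.0000, -1.0000, -3.0000).
‖u_3‖ = 3.3166, so q_3 = (0.3015, -0.3015, -0.9045).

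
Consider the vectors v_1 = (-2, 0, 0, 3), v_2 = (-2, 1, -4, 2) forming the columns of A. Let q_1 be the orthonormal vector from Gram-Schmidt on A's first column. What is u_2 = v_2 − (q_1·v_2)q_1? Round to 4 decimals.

q_1 = v_1/‖v_1‖ = (-2, 0, 0, 3)/3.6056 = (-0.5547, 0.0000, 0.0000, 0.8321).
r_{12} = q_1·v_2 = 2.7735.
u_2 = v_2 − 2.7735·q_1 = (-0.4615, 1.0000, -4.0000, -0.3077).

u_2 = (-0.4615, 1.0000, -4.0000, -0.3077)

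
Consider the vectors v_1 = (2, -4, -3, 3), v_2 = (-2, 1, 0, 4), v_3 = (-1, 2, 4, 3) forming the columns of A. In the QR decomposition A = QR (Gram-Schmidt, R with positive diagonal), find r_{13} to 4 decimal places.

r_{13} = -2.1089

v_1 = (2, -4, -3, 3); ‖v_1‖ = 6.1644, so q_1 = (0.3244, -0.6489, -0.4867, 0.4867).
r_{13} = q_1·v_3 = -2.1089.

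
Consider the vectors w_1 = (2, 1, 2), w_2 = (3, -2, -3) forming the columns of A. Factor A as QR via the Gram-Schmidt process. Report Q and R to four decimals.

q_1 = w_1/‖w_1‖ = (2, 1, 2)/3.0000 = (0.6667, 0.3333, 0.6667).
r_{12} = q_1·w_2 = -0.6667.
u_2 = w_2 + 0.6667·q_1 = (3.4444, -1.7778, -2.5556).
‖u_2‖ = 4.6428, so q_2 = (0.7419, -0.3829, -0.5504).

Q = [[0.6667, 0.7419], [0.3333, -0.3829], [0.6667, -0.5504]], R = [[3.0000, -0.6667], [0.0000, 4.6428]]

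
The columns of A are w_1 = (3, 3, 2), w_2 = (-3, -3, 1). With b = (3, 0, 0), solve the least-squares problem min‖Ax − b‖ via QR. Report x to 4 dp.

x = (0.1667, -0.3333)

w_1 = (3, 3, 2); ‖w_1‖ = 4.6904, so e_1 = (0.6396, 0.6396, 0.4264).
e_1·w_2 = 0.6396·(-3) + 0.6396·(-3) + 0.4264·1 = -3.4112.
u_2 = w_2 + 3.4112·e_1 = (-0.8182, -0.8182, 2.4545).
‖u_2‖ = 2.7136, so e_2 = (-0.3015, -0.3015, 0.9045).
Qᵀb = (1.9188, -0.9045).
Back-substitute: x_2 = -0.9045/2.7136 = -0.3333.
x_1 = (1.9188 + 3.4112·(-0.3333))/4.6904 = 0.1667.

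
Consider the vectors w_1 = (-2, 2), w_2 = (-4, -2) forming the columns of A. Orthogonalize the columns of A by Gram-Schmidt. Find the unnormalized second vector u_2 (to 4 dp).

w_1 = (-2, 2); ‖w_1‖ = 2.8284, so q_1 = (-0.7071, 0.7071).
q_1·w_2 = (-0.7071)·(-4) + 0.7071·(-2) = 1.4142.
u_2 = w_2 − 1.4142·q_1 = (-3.0000, -3.0000).

u_2 = (-3.0000, -3.0000)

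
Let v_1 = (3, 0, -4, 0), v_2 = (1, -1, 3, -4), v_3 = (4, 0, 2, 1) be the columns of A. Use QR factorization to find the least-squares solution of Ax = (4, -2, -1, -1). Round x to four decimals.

v_1 = (3, 0, -4, 0); ‖v_1‖ = 5.0000, so q_1 = (0.6000, 0.0000, -0.8000, 0.0000).
q_1·v_2 = 0.6000·1 + 0.0000·(-1) + (-0.8000)·3 + 0.0000·(-4) = -1.8000.
u_2 = v_2 + 1.8000·q_1 = (2.0800, -1.0000, 1.5600, -4.0000).
‖u_2‖ = 4.8744, so q_2 = (0.4267, -0.2052, 0.3200, -0.8206).
q_1·v_3 = 0.6000·4 + 0.0000·0 + (-0.8000)·2 + 0.0000·1 = 0.8000; q_2·v_3 = 0.4267·4 + (-0.2052)·0 + 0.3200·2 + (-0.8206)·1 = 1.5263.
u_3 = v_3 − 0.8000·q_1 − 1.5263·q_2 = (2.8687, 0.3131, 2.1515, 2.2525).
‖u_3‖ = 4.2462, so q_3 = (0.6756, 0.0737, 0.5067, 0.5305).
Qᵀb = (3.2000, 2.6177, 1.5177).
Back-substitute: x_3 = 1.5177/4.2462 = 0.3574.
x_2 = (2.6177 − 1.5263·0.3574)/4.8744 = 0.4251.
x_1 = (3.2000 + 1.8000·0.4251 − 0.8000·0.3574)/5.0000 = 0.7359.

x = (0.7359, 0.4251, 0.3574)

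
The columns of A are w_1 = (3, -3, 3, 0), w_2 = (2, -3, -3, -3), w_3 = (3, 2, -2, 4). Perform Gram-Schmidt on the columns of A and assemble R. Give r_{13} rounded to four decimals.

r_{13} = -0.5774

w_1 = (3, -3, 3, 0); ‖w_1‖ = 5.1962, so q_1 = (0.5774, -0.5774, 0.5774, 0.0000).
r_{13} = q_1·w_3 = -0.5774.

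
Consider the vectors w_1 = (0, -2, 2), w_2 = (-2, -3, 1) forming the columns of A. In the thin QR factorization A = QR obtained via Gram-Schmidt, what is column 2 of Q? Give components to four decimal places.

w_1 = (0, -2, 2); ‖w_1‖ = 2.8284, so e_1 = (0.0000, -0.7071, 0.7071).
e_1·w_2 = 0.0000·(-2) + (-0.7071)·(-3) + 0.7071·1 = 2.8284.
u_2 = w_2 − 2.8284·e_1 = (-2.0000, -1.0000, -1.0000).
‖u_2‖ = 2.4495, so e_2 = (-0.8165, -0.4082, -0.4082).

e_2 = (-0.8165, -0.4082, -0.4082)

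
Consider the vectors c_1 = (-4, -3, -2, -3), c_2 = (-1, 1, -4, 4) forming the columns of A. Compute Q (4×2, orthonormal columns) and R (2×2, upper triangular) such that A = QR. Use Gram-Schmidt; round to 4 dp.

c_1 = (-4, -3, -2, -3); ‖c_1‖ = 6.1644, so q_1 = (-0.6489, -0.4867, -0.3244, -0.4867).
q_1·c_2 = (-0.6489)·(-1) + (-0.4867)·1 + (-0.3244)·(-4) + (-0.4867)·4 = -0.4867.
u_2 = c_2 + 0.4867·q_1 = (-1.3158, 0.7632, -4.1579, 3.7632).
‖u_2‖ = 5.8106, so q_2 = (-0.2264, 0.1313, -0.7156, 0.6476).

Q = [[-0.6489, -0.2264], [-0.4867, 0.1313], [-0.3244, -0.7156], [-0.4867, 0.6476]], R = [[6.1644, -0.4867], [0.0000, 5.8106]]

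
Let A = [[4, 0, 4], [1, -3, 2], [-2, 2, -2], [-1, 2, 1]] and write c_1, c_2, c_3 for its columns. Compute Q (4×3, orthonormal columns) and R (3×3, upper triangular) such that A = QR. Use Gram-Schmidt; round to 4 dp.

Q = [[0.8528, 0.4484, 0.0492], [0.2132, -0.7100, 0.5227], [-0.4264, 0.3238, -0.0646], [-0.2132, 0.4359, 0.8486]], R = [[4.6904, -1.9188, 4.4772], [0.0000, 3.6494, 0.1619], [0.0000, 0.0000, 2.2200]]

e_1 = c_1/‖c_1‖ = (4, 1, -2, -1)/4.6904 = (0.8528, 0.2132, -0.4264, -0.2132).
r_{12} = e_1·c_2 = -1.9188.
u_2 = c_2 + 1.9188·e_1 = (1.6364, -2.5909, 1.1818, 1.5909).
‖u_2‖ = 3.6494, so e_2 = (0.4484, -0.7100, 0.3238, 0.4359).
r_{13} = e_1·c_3 = 4.4772; r_{23} = e_2·c_3 = 0.1619.
u_3 = c_3 − 4.4772·e_1 − 0.1619·e_2 = (0.1092, 1.1604, -0.1433, 1.8840).
‖u_3‖ = 2.2200, so e_3 = (0.0492, 0.5227, -0.0646, 0.8486).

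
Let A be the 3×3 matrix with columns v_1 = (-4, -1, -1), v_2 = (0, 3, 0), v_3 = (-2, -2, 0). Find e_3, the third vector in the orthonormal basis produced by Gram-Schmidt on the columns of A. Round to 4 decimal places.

e_1 = v_1/‖v_1‖ = (-4, -1, -1)/4.2426 = (-0.9428, -0.2357, -0.2357).
r_{12} = e_1·v_2 = -0.7071.
u_2 = v_2 + 0.7071·e_1 = (-0.6667, 2.8333, -0.1667).
‖u_2‖ = 2.9155, so e_2 = (-0.2287, 0.9718, -0.0572).
r_{13} = e_1·v_3 = 2.3570; r_{23} = e_2·v_3 = -1.4863.
u_3 = v_3 − 2.3570·e_1 + 1.4863·e_2 = (-0.1176, 0.0000, 0.4706).
‖u_3‖ = 0.4851, so e_3 = (-0.2425, 0.0000, 0.9701).

e_3 = (-0.2425, 0.0000, 0.9701)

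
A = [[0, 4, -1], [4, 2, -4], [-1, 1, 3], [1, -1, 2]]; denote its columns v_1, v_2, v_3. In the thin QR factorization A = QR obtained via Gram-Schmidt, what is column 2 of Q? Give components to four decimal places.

v_1 = (0, 4, -1, 1); ‖v_1‖ = 4.2426, so e_1 = (0.0000, 0.9428, -0.2357, 0.2357).
e_1·v_2 = 0.0000·4 + 0.9428·2 + (-0.2357)·1 + 0.2357·(-1) = 1.4142.
u_2 = v_2 − 1.4142·e_1 = (4.0000, 0.6667, 1.3333, -1.3333).
‖u_2‖ = 4.4721, so e_2 = (0.8944, 0.1491, 0.2981, -0.2981).

e_2 = (0.8944, 0.1491, 0.2981, -0.2981)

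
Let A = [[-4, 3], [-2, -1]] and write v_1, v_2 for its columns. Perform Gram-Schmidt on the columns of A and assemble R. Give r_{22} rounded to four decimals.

r_{22} = 2.2361

v_1 = (-4, -2); ‖v_1‖ = 4.4721, so q_1 = (-0.8944, -0.4472).
q_1·v_2 = (-0.8944)·3 + (-0.4472)·(-1) = -2.2361.
u_2 = v_2 + 2.2361·q_1 = (1.0000, -2.0000).
r_{22} = ‖u_2‖ = 2.2361.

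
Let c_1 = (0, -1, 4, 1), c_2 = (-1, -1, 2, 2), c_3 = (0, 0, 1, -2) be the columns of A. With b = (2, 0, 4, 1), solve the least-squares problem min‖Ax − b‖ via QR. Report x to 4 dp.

e_1 = c_1/‖c_1‖ = (0, -1, 4, 1)/4.2426 = (0.0000, -0.2357, 0.9428, 0.2357).
r_{12} = e_1·c_2 = 2.5927.
u_2 = c_2 − 2.5927·e_1 = (-1.0000, -0.3889, -0.4444, 1.3889).
‖u_2‖ = 1.8105, so e_2 = (-0.5523, -0.2148, -0.2455, 0.7671).
r_{13} = e_1·c_3 = 0.4714; r_{23} = e_2·c_3 = -1.7798.
u_3 = c_3 − 0.4714·e_1 + 1.7798·e_2 = (-0.9831, -0.2712, 0.1186, -0.7458).
‖u_3‖ = 1.2689, so e_3 = (-0.7747, -0.2137, 0.0935, -0.5877).
Qᵀb = (4.0069, -1.3195, -1.7631).
Back-substitute: x_3 = -1.7631/1.2689 = -1.3895.
x_2 = (-1.3195 + 1.7798·(-1.3895))/1.8105 = -2.0947.
x_1 = (4.0069 − 2.5927·(-2.0947) − 0.4714·(-1.3895))/4.2426 = 2.3789.

x = (2.3789, -2.0947, -1.3895)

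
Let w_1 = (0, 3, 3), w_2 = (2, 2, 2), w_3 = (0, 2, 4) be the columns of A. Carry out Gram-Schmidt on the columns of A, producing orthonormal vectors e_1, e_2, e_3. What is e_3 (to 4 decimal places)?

e_3 = (0.0000, -0.7071, 0.7071)

e_1 = w_1/‖w_1‖ = (0, 3, 3)/4.2426 = (0.0000, 0.7071, 0.7071).
r_{12} = e_1·w_2 = 2.8284.
u_2 = w_2 − 2.8284·e_1 = (2.0000, 0.0000, 0.0000).
‖u_2‖ = 2.0000, so e_2 = (1.0000, 0.0000, 0.0000).
r_{13} = e_1·w_3 = 4.2426; r_{23} = e_2·w_3 = 0.0000.
u_3 = w_3 − 4.2426·e_1 + 0.0000·e_2 = (0.0000, -1.0000, 1.0000).
‖u_3‖ = 1.4142, so e_3 = (0.0000, -0.7071, 0.7071).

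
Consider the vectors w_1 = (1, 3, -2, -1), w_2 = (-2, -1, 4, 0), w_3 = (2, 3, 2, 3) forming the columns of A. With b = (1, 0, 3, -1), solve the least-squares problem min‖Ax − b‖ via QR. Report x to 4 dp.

e_1 = w_1/‖w_1‖ = (1, 3, -2, -1)/3.8730 = (0.2582, 0.7746, -0.5164, -0.2582).
r_{12} = e_1·w_2 = -3.3566.
u_2 = w_2 + 3.3566·e_1 = (-1.1333, 1.6000, 2.2667, -0.8667).
‖u_2‖ = 3.1198, so e_2 = (-0.3633, 0.5128, 0.7265, -0.2778).
r_{13} = e_1·w_3 = 1.0328; r_{23} = e_2·w_3 = 1.4317.
u_3 = w_3 − 1.0328·e_1 − 1.4317·e_2 = (2.2534, 1.4658, 1.4932, 3.6644).
‖u_3‖ = 4.7837, so e_3 = (0.4711, 0.3064, 0.3121, 0.7660).
Qᵀb = (-1.0328, 2.0941, 0.6415).
Back-substitute: x_3 = 0.6415/4.7837 = 0.1341.
x_2 = (2.0941 − 1.4317·0.1341)/3.1198 = 0.6097.
x_1 = (-1.0328 + 3.3566·0.6097 − 1.0328·0.1341)/3.8730 = 0.2260.

x = (0.2260, 0.6097, 0.1341)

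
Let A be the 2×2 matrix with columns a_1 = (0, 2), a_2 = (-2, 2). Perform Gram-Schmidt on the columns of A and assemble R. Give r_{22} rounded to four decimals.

a_1 = (0, 2); ‖a_1‖ = 2.0000, so e_1 = (0.0000, 1.0000).
e_1·a_2 = 0.0000·(-2) + 1.0000·2 = 2.0000.
u_2 = a_2 − 2.0000·e_1 = (-2.0000, 0.0000).
r_{22} = ‖u_2‖ = 2.0000.

r_{22} = 2.0000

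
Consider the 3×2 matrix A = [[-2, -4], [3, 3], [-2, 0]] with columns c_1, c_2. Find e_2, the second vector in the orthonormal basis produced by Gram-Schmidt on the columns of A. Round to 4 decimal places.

e_2 = (-0.7071, 0.0000, 0.7071)

c_1 = (-2, 3, -2); ‖c_1‖ = 4.1231, so e_1 = (-0.4851, 0.7276, -0.4851).
e_1·c_2 = (-0.4851)·(-4) + 0.7276·3 + (-0.4851)·0 = 4.1231.
u_2 = c_2 − 4.1231·e_1 = (-2.0000, 0.0000, 2.0000).
‖u_2‖ = 2.8284, so e_2 = (-0.7071, 0.0000, 0.7071).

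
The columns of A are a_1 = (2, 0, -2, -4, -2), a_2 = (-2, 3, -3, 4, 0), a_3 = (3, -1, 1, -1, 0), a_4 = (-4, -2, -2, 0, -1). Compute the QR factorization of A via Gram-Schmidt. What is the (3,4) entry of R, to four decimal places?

a_1 = (2, 0, -2, -4, -2); ‖a_1‖ = 5.2915, so e_1 = (0.3780, 0.0000, -0.3780, -0.7559, -0.3780).
e_1·a_2 = 0.3780·(-2) + 0.0000·3 + (-0.3780)·(-3) + (-0.7559)·4 + (-0.3780)·0 = -2.6458.
u_2 = a_2 + 2.6458·e_1 = (-1.0000, 3.0000, -4.0000, 2.0000, -1.0000).
‖u_2‖ = 5.5678, so e_2 = (-0.1796, 0.5388, -0.7184, 0.3592, -0.1796).
e_1·a_3 = 0.3780·3 + 0.0000·(-1) + (-0.3780)·1 + (-0.7559)·(-1) + (-0.3780)·0 = 1.5119; e_2·a_3 = (-0.1796)·3 + 0.5388·(-1) + (-0.7184)·1 + 0.3592·(-1) + (-0.1796)·0 = -2.1553.
u_3 = a_3 − 1.5119·e_1 + 2.1553·e_2 = (2.0415, 0.1613, 0.0230, 0.9171, 0.1843).
‖u_3‖ = 2.2515, so e_3 = (0.9067, 0.0716, 0.0102, 0.4073, 0.0819).
r_{34} = e_3·a_4 = -3.8725.

r_{34} = -3.8725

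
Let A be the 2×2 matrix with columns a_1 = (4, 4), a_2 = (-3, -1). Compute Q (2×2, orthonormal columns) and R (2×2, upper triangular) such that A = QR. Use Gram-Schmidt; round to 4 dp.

Q = [[0.7071, -0.7071], [0.7071, 0.7071]], R = [[5.6569, -2.8284], [0.0000, 1.4142]]

a_1 = (4, 4); ‖a_1‖ = 5.6569, so q_1 = (0.7071, 0.7071).
q_1·a_2 = 0.7071·(-3) + 0.7071·(-1) = -2.8284.
u_2 = a_2 + 2.8284·q_1 = (-1.0000, 1.0000).
‖u_2‖ = 1.4142, so q_2 = (-0.7071, 0.7071).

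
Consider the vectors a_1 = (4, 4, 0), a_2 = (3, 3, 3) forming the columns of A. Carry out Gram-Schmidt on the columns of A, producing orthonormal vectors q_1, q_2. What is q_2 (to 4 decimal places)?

q_1 = a_1/‖a_1‖ = (4, 4, 0)/5.6569 = (0.7071, 0.7071, 0.0000).
r_{12} = q_1·a_2 = 4.2426.
u_2 = a_2 − 4.2426·q_1 = (0.0000, 0.0000, 3.0000).
‖u_2‖ = 3.0000, so q_2 = (0.0000, 0.0000, 1.0000).

q_2 = (0.0000, 0.0000, 1.0000)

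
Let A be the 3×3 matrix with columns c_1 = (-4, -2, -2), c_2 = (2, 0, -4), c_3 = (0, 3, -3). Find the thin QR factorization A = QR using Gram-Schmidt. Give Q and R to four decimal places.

q_1 = c_1/‖c_1‖ = (-4, -2, -2)/4.8990 = (-0.8165, -0.4082, -0.4082).
r_{12} = q_1·c_2 = 0.0000.
u_2 = c_2 + 0.0000·q_1 = (2.0000, 0.0000, -4.0000).
‖u_2‖ = 4.4721, so q_2 = (0.4472, 0.0000, -0.8944).
r_{13} = q_1·c_3 = 0.0000; r_{23} = q_2·c_3 = 2.6833.
u_3 = c_3 − 0.0000·q_1 − 2.6833·q_2 = (-1.2000, 3.0000, -0.6000).
‖u_3‖ = 3.2863, so q_3 = (-0.3651, 0.9129, -0.1826).

Q = [[-0.8165, 0.4472, -0.3651], [-0.4082, 0.0000, 0.9129], [-0.4082, -0.8944, -0.1826]], R = [[4.8990, 0.0000, 0.0000], [0.0000, 4.4721, 2.6833], [0.0000, 0.0000, 3.2863]]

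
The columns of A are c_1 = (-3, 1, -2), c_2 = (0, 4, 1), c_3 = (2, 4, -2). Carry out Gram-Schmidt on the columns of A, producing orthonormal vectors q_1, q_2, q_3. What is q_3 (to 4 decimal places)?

q_3 = (0.5883, 0.1961, -0.7845)

c_1 = (-3, 1, -2); ‖c_1‖ = 3.7417, so q_1 = (-0.8018, 0.2673, -0.5345).
q_1·c_2 = (-0.8018)·0 + 0.2673·4 + (-0.5345)·1 = 0.5345.
u_2 = c_2 − 0.5345·q_1 = (0.4286, 3.8571, 1.2857).
‖u_2‖ = 4.0883, so q_2 = (0.1048, 0.9435, 0.3145).
q_1·c_3 = (-0.8018)·2 + 0.2673·4 + (-0.5345)·(-2) = 0.5345; q_2·c_3 = 0.1048·2 + 0.9435·4 + 0.3145·(-2) = 3.3545.
u_3 = c_3 − 0.5345·q_1 − 3.3545·q_2 = (2.0769, 0.6923, -2.7692).
‖u_3‖ = 3.5301, so q_3 = (0.5883, 0.1961, -0.7845).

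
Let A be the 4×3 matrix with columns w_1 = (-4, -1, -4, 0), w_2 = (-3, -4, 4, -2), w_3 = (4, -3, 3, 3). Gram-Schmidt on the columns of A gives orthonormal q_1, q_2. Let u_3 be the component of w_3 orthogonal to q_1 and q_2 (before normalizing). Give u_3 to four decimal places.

u_3 = (1.3697, -3.2242, -0.5636, 3.2667)

q_1 = w_1/‖w_1‖ = (-4, -1, -4, 0)/5.7446 = (-0.6963, -0.1741, -0.6963, 0.0000).
r_{12} = q_1·w_2 = 0.0000.
u_2 = w_2 + 0.0000·q_1 = (-3.0000, -4.0000, 4.0000, -2.0000).
‖u_2‖ = 6.7082, so q_2 = (-0.4472, -0.5963, 0.5963, -0.2981).
r_{13} = q_1·w_3 = -4.3519; r_{23} = q_2·w_3 = 0.8944.
u_3 = w_3 + 4.3519·q_1 − 0.8944·q_2 = (1.3697, -3.2242, -0.5636, 3.2667).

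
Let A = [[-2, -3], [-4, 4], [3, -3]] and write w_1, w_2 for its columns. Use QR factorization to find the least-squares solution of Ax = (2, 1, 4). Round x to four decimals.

e_1 = w_1/‖w_1‖ = (-2, -4, 3)/5.3852 = (-0.3714, -0.7428, 0.5571).
r_{12} = e_1·w_2 = -3.5282.
u_2 = w_2 + 3.5282·e_1 = (-4.3103, 1.3793, -1.0345).
‖u_2‖ = 4.6424, so e_2 = (-0.9285, 0.2971, -0.2228).
Qᵀb = (0.7428, -2.4512).
Back-substitute: x_2 = -2.4512/4.6424 = -0.5280.
x_1 = (0.7428 + 3.5282·(-0.5280))/5.3852 = -0.2080.

x = (-0.2080, -0.5280)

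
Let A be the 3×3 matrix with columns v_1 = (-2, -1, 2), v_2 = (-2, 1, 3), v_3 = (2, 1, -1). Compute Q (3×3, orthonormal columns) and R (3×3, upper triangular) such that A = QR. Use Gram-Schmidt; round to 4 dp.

Q = [[-0.6667, 0.0000, 0.7454], [-0.3333, 0.8944, -0.2981], [0.6667, 0.4472, 0.5963]], R = [[3.0000, 3.0000, -2.3333], [0.0000, 2.2361, 0.4472], [0.0000, 0.0000, 0.5963]]

v_1 = (-2, -1, 2); ‖v_1‖ = 3.0000, so e_1 = (-0.6667, -0.3333, 0.6667).
e_1·v_2 = (-0.6667)·(-2) + (-0.3333)·1 + 0.6667·3 = 3.0000.
u_2 = v_2 − 3.0000·e_1 = (0.0000, 2.0000, 1.0000).
‖u_2‖ = 2.2361, so e_2 = (0.0000, 0.8944, 0.4472).
e_1·v_3 = (-0.6667)·2 + (-0.3333)·1 + 0.6667·(-1) = -2.3333; e_2·v_3 = 0.0000·2 + 0.8944·1 + 0.4472·(-1) = 0.4472.
u_3 = v_3 + 2.3333·e_1 − 0.4472·e_2 = (0.4444, -0.1778, 0.3556).
‖u_3‖ = 0.5963, so e_3 = (0.7454, -0.2981, 0.5963).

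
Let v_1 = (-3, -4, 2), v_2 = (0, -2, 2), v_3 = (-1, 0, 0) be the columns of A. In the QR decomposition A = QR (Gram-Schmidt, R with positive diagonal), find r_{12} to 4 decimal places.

r_{12} = 2.2283

v_1 = (-3, -4, 2); ‖v_1‖ = 5.3852, so e_1 = (-0.5571, -0.7428, 0.3714).
r_{12} = e_1·v_2 = 2.2283.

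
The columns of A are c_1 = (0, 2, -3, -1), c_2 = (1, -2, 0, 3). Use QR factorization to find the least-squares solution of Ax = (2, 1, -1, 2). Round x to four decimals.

c_1 = (0, 2, -3, -1); ‖c_1‖ = 3.7417, so q_1 = (0.0000, 0.5345, -0.8018, -0.2673).
q_1·c_2 = 0.0000·1 + 0.5345·(-2) + (-0.8018)·0 + (-0.2673)·3 = -1.8708.
u_2 = c_2 + 1.8708·q_1 = (1.0000, -1.0000, -1.5000, 2.5000).
‖u_2‖ = 3.2404, so q_2 = (0.3086, -0.3086, -0.4629, 0.7715).
Qᵀb = (0.8018, 2.3146).
Back-substitute: x_2 = 2.3146/3.2404 = 0.7143.
x_1 = (0.8018 + 1.8708·0.7143)/3.7417 = 0.5714.

x = (0.5714, 0.7143)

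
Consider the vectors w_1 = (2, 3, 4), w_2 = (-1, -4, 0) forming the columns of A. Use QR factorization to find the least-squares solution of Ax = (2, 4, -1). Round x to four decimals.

w_1 = (2, 3, 4); ‖w_1‖ = 5.3852, so e_1 = (0.3714, 0.5571, 0.7428).
e_1·w_2 = 0.3714·(-1) + 0.5571·(-4) + 0.7428·0 = -2.5997.
u_2 = w_2 + 2.5997·e_1 = (-0.0345, -2.5517, 1.9310).
‖u_2‖ = 3.2002, so e_2 = (-0.0108, -0.7974, 0.6034).
Qᵀb = (2.2283, -3.8144).
Back-substitute: x_2 = -3.8144/3.2002 = -1.1919.
x_1 = (2.2283 + 2.5997·(-1.1919))/5.3852 = -0.1616.

x = (-0.1616, -1.1919)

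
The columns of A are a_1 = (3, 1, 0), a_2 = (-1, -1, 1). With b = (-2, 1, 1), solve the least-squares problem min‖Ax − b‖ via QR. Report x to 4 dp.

q_1 = a_1/‖a_1‖ = (3, 1, 0)/3.1623 = (0.9487, 0.3162, 0.0000).
r_{12} = q_1·a_2 = -1.2649.
u_2 = a_2 + 1.2649·q_1 = (0.2000, -0.6000, 1.0000).
‖u_2‖ = 1.1832, so q_2 = (0.1690, -0.5071, 0.8452).
Qᵀb = (-1.5811, 0.0000).
Back-substitute: x_2 = 0.0000/1.1832 = 0.0000.
x_1 = (-1.5811 + 1.2649·0.0000)/3.1623 = -0.5000.

x = (-0.5000, 0.0000)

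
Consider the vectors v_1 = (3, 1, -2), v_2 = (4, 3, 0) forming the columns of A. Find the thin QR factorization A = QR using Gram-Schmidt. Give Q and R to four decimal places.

e_1 = v_1/‖v_1‖ = (3, 1, -2)/3.7417 = (0.8018, 0.2673, -0.5345).
r_{12} = e_1·v_2 = 4.0089.
u_2 = v_2 − 4.0089·e_1 = (0.7857, 1.9286, 2.1429).
‖u_2‖ = 2.9881, so e_2 = (0.2630, 0.6454, 0.7171).

Q = [[0.8018, 0.2630], [0.2673, 0.6454], [-0.5345, 0.7171]], R = [[3.7417, 4.0089], [0.0000, 2.9881]]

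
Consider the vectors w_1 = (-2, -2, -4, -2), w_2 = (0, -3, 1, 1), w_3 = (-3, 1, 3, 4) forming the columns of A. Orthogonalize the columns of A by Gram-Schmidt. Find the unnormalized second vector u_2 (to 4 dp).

u_2 = (0.0000, -3.0000, 1.0000, 1.0000)

w_1 = (-2, -2, -4, -2); ‖w_1‖ = 5.2915, so e_1 = (-0.3780, -0.3780, -0.7559, -0.3780).
e_1·w_2 = (-0.3780)·0 + (-0.3780)·(-3) + (-0.7559)·1 + (-0.3780)·1 = 0.0000.
u_2 = w_2 + 0.0000·e_1 = (0.0000, -3.0000, 1.0000, 1.0000).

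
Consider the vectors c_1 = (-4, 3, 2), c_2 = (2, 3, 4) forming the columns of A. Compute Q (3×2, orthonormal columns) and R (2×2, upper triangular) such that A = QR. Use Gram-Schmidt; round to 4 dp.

c_1 = (-4, 3, 2); ‖c_1‖ = 5.3852, so e_1 = (-0.7428, 0.5571, 0.3714).
e_1·c_2 = (-0.7428)·2 + 0.5571·3 + 0.3714·4 = 1.6713.
u_2 = c_2 − 1.6713·e_1 = (3.2414, 2.0690, 3.3793).
‖u_2‖ = 5.1193, so e_2 = (0.6332, 0.4042, 0.6601).

Q = [[-0.7428, 0.6332], [0.5571, 0.4042], [0.3714, 0.6601]], R = [[5.3852, 1.6713], [0.0000, 5.1193]]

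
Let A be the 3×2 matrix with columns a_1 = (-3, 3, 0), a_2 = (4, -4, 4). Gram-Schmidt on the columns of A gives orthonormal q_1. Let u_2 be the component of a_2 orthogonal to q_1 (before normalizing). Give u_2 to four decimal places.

a_1 = (-3, 3, 0); ‖a_1‖ = 4.2426, so q_1 = (-0.7071, 0.7071, 0.0000).
q_1·a_2 = (-0.7071)·4 + 0.7071·(-4) + 0.0000·4 = -5.6569.
u_2 = a_2 + 5.6569·q_1 = (0.0000, 0.0000, 4.0000).

u_2 = (0.0000, 0.0000, 4.0000)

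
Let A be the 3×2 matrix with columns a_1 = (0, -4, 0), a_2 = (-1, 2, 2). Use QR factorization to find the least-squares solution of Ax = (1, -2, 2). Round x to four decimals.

x = (0.8000, 0.6000)

e_1 = a_1/‖a_1‖ = (0, -4, 0)/4.0000 = (0.0000, -1.0000, 0.0000).
r_{12} = e_1·a_2 = -2.0000.
u_2 = a_2 + 2.0000·e_1 = (-1.0000, 0.0000, 2.0000).
‖u_2‖ = 2.2361, so e_2 = (-0.4472, 0.0000, 0.8944).
Qᵀb = (2.0000, 1.3416).
Back-substitute: x_2 = 1.3416/2.2361 = 0.6000.
x_1 = (2.0000 + 2.0000·0.6000)/4.0000 = 0.8000.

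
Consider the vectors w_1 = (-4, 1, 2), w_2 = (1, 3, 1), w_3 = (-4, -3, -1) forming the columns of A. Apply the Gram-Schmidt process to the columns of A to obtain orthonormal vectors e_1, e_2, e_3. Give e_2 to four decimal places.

e_2 = (0.3597, 0.8921, 0.2734)

w_1 = (-4, 1, 2); ‖w_1‖ = 4.5826, so e_1 = (-0.8729, 0.2182, 0.4364).
e_1·w_2 = (-0.8729)·1 + 0.2182·3 + 0.4364·1 = 0.2182.
u_2 = w_2 − 0.2182·e_1 = (1.1905, 2.9524, 0.9048).
‖u_2‖ = 3.3094, so e_2 = (0.3597, 0.8921, 0.2734).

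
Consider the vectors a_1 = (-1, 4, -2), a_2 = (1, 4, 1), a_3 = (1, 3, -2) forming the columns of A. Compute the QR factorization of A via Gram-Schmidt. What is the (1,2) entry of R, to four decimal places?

r_{12} = 2.8368

a_1 = (-1, 4, -2); ‖a_1‖ = 4.5826, so q_1 = (-0.2182, 0.8729, -0.4364).
r_{12} = q_1·a_2 = 2.8368.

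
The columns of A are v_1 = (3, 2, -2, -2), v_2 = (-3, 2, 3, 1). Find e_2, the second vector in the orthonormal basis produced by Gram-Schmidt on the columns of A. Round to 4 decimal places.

v_1 = (3, 2, -2, -2); ‖v_1‖ = 4.5826, so e_1 = (0.6547, 0.4364, -0.4364, -0.4364).
e_1·v_2 = 0.6547·(-3) + 0.4364·2 + (-0.4364)·3 + (-0.4364)·1 = -2.8368.
u_2 = v_2 + 2.8368·e_1 = (-1.1429, 3.2381, 1.7619, -0.2381).
‖u_2‖ = 3.8668, so e_2 = (-0.2956, 0.8374, 0.4556, -0.0616).

e_2 = (-0.2956, 0.8374, 0.4556, -0.0616)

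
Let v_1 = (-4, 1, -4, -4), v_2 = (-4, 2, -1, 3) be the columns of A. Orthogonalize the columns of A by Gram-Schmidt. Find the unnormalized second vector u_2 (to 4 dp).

v_1 = (-4, 1, -4, -4); ‖v_1‖ = 7.0000, so e_1 = (-0.5714, 0.1429, -0.5714, -0.5714).
e_1·v_2 = (-0.5714)·(-4) + 0.1429·2 + (-0.5714)·(-1) + (-0.5714)·3 = 1.4286.
u_2 = v_2 − 1.4286·e_1 = (-3.1837, 1.7959, -0.1837, 3.8163).

u_2 = (-3.1837, 1.7959, -0.1837, 3.8163)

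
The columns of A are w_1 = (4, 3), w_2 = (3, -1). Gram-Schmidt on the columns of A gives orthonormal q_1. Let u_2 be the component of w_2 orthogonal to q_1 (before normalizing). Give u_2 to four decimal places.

q_1 = w_1/‖w_1‖ = (4, 3)/5.0000 = (0.8000, 0.6000).
r_{12} = q_1·w_2 = 1.8000.
u_2 = w_2 − 1.8000·q_1 = (1.5600, -2.0800).

u_2 = (1.5600, -2.0800)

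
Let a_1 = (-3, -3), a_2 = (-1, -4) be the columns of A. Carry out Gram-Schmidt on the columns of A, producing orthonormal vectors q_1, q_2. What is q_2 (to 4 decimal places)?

a_1 = (-3, -3); ‖a_1‖ = 4.2426, so q_1 = (-0.7071, -0.7071).
q_1·a_2 = (-0.7071)·(-1) + (-0.7071)·(-4) = 3.5355.
u_2 = a_2 − 3.5355·q_1 = (1.5000, -1.5000).
‖u_2‖ = 2.1213, so q_2 = (0.7071, -0.7071).

q_2 = (0.7071, -0.7071)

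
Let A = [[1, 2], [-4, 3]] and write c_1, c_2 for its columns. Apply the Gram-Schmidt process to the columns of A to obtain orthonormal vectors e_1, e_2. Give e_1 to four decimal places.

e_1 = (0.2425, -0.9701)

c_1 = (1, -4); ‖c_1‖ = 4.1231, so e_1 = (0.2425, -0.9701).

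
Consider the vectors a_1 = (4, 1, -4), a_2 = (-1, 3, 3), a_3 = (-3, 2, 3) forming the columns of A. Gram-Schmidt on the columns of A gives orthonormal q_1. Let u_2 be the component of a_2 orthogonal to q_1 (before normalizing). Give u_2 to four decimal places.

a_1 = (4, 1, -4); ‖a_1‖ = 5.7446, so q_1 = (0.6963, 0.1741, -0.6963).
q_1·a_2 = 0.6963·(-1) + 0.1741·3 + (-0.6963)·3 = -2.2630.
u_2 = a_2 + 2.2630·q_1 = (0.5758, 3.3939, 1.4242).

u_2 = (0.5758, 3.3939, 1.4242)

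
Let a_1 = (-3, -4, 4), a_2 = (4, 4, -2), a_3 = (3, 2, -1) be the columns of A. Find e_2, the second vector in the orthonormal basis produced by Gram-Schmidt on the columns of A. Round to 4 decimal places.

a_1 = (-3, -4, 4); ‖a_1‖ = 6.4031, so e_1 = (-0.4685, -0.6247, 0.6247).
e_1·a_2 = (-0.4685)·4 + (-0.6247)·4 + 0.6247·(-2) = -5.6223.
u_2 = a_2 + 5.6223·e_1 = (1.3659, 0.4878, 1.5122).
‖u_2‖ = 2.0953, so e_2 = (0.6519, 0.2328, 0.7217).

e_2 = (0.6519, 0.2328, 0.7217)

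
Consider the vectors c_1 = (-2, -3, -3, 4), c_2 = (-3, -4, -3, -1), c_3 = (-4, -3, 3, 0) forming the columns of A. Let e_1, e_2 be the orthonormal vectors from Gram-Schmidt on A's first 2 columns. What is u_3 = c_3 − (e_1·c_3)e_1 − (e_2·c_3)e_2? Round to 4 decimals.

c_1 = (-2, -3, -3, 4); ‖c_1‖ = 6.1644, so e_1 = (-0.3244, -0.4867, -0.4867, 0.6489).
e_1·c_2 = (-0.3244)·(-3) + (-0.4867)·(-4) + (-0.4867)·(-3) + 0.6489·(-1) = 3.7311.
u_2 = c_2 − 3.7311·e_1 = (-1.7895, -2.1842, -1.1842, -3.4211).
‖u_2‖ = 4.5912, so e_2 = (-0.3898, -0.4757, -0.2579, -0.7451).
e_1·c_3 = (-0.3244)·(-4) + (-0.4867)·(-3) + (-0.4867)·3 + 0.6489·0 = 1.2978; e_2·c_3 = (-0.3898)·(-4) + (-0.4757)·(-3) + (-0.2579)·3 + (-0.7451)·0 = 2.2125.
u_3 = c_3 − 1.2978·e_1 − 2.2125·e_2 = (-2.7166, -1.3159, 4.2022, 0.8065).

u_3 = (-2.7166, -1.3159, 4.2022, 0.8065)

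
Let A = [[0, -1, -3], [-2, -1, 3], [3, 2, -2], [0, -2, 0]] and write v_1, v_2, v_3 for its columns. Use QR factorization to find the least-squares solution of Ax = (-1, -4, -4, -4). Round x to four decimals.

x = (-2.6993, 2.2133, -1.1154)

v_1 = (0, -2, 3, 0); ‖v_1‖ = 3.6056, so e_1 = (0.0000, -0.5547, 0.8321, 0.0000).
e_1·v_2 = 0.0000·(-1) + (-0.5547)·(-1) + 0.8321·2 + 0.0000·(-2) = 2.2188.
u_2 = v_2 − 2.2188·e_1 = (-1.0000, 0.2308, 0.1538, -2.0000).
‖u_2‖ = 2.2532, so e_2 = (-0.4438, 0.1024, 0.0683, -0.8876).
e_1·v_3 = 0.0000·(-3) + (-0.5547)·3 + 0.8321·(-2) + 0.0000·0 = -3.3282; e_2·v_3 = (-0.4438)·(-3) + 0.1024·3 + 0.0683·(-2) + (-0.8876)·0 = 1.5021.
u_3 = v_3 + 3.3282·e_1 − 1.5021·e_2 = (-2.3333, 1.0000, 0.6667, 1.3333).
‖u_3‖ = 2.9439, so e_3 = (-0.7926, 0.3397, 0.2265, 0.4529).
Qᵀb = (-1.1094, 3.3115, -3.2836).
Back-substitute: x_3 = -3.2836/2.9439 = -1.1154.
x_2 = (3.3115 − 1.5021·(-1.1154))/2.2532 = 2.2133.
x_1 = (-1.1094 − 2.2188·2.2133 + 3.3282·(-1.1154))/3.6056 = -2.6993.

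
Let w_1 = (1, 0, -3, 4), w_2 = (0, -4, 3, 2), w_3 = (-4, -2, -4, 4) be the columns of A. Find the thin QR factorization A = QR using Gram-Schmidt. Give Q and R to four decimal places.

Q = [[0.1961, 0.0071, -0.9153], [0.0000, -0.7433, -0.2451], [-0.5883, 0.5360, -0.3196], [0.7845, 0.4002, -0.0108]], R = [[5.0990, -0.1961, 4.7068], [0.0000, 5.3816, 0.9148], [0.0000, 0.0000, 5.3860]]

w_1 = (1, 0, -3, 4); ‖w_1‖ = 5.0990, so e_1 = (0.1961, 0.0000, -0.5883, 0.7845).
e_1·w_2 = 0.1961·0 + 0.0000·(-4) + (-0.5883)·3 + 0.7845·2 = -0.1961.
u_2 = w_2 + 0.1961·e_1 = (0.0385, -4.0000, 2.8846, 2.1538).
‖u_2‖ = 5.3816, so e_2 = (0.0071, -0.7433, 0.5360, 0.4002).
e_1·w_3 = 0.1961·(-4) + 0.0000·(-2) + (-0.5883)·(-4) + 0.7845·4 = 4.7068; e_2·w_3 = 0.0071·(-4) + (-0.7433)·(-2) + 0.5360·(-4) + 0.4002·4 = 0.9148.
u_3 = w_3 − 4.7068·e_1 − 0.9148·e_2 = (-4.9296, -1.3201, -1.7211, -0.0584).
‖u_3‖ = 5.3860, so e_3 = (-0.9153, -0.2451, -0.3196, -0.0108).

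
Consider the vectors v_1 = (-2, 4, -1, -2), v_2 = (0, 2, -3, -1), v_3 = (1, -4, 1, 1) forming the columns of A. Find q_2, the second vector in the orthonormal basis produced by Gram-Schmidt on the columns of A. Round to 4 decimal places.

q_2 = (0.3865, -0.0297, -0.9217, 0.0149)

v_1 = (-2, 4, -1, -2); ‖v_1‖ = 5.0000, so q_1 = (-0.4000, 0.8000, -0.2000, -0.4000).
q_1·v_2 = (-0.4000)·0 + 0.8000·2 + (-0.2000)·(-3) + (-0.4000)·(-1) = 2.6000.
u_2 = v_2 − 2.6000·q_1 = (1.0400, -0.0800, -2.4800, 0.0400).
‖u_2‖ = 2.6907, so q_2 = (0.3865, -0.0297, -0.9217, 0.0149).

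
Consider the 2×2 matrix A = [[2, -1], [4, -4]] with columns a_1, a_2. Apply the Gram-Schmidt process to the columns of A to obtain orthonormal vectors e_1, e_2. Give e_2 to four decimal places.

e_2 = (0.8944, -0.4472)

a_1 = (2, 4); ‖a_1‖ = 4.4721, so e_1 = (0.4472, 0.8944).
e_1·a_2 = 0.4472·(-1) + 0.8944·(-4) = -4.0249.
u_2 = a_2 + 4.0249·e_1 = (0.8000, -0.4000).
‖u_2‖ = 0.8944, so e_2 = (0.8944, -0.4472).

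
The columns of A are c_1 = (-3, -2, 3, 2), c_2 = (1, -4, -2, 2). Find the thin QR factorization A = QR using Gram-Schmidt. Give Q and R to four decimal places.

q_1 = c_1/‖c_1‖ = (-3, -2, 3, 2)/5.0990 = (-0.5883, -0.3922, 0.5883, 0.3922).
r_{12} = q_1·c_2 = 0.5883.
u_2 = c_2 − 0.5883·q_1 = (1.3462, -3.7692, -2.3462, 1.7692).
‖u_2‖ = 4.9653, so q_2 = (0.2711, -0.7591, -0.4725, 0.3563).

Q = [[-0.5883, 0.2711], [-0.3922, -0.7591], [0.5883, -0.4725], [0.3922, 0.3563]], R = [[5.0990, 0.5883], [0.0000, 4.9653]]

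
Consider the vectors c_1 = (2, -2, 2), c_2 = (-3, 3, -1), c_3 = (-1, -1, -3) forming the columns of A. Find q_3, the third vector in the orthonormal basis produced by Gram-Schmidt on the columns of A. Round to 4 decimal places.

q_3 = (-0.7071, -0.7071, 0.0000)

c_1 = (2, -2, 2); ‖c_1‖ = 3.4641, so q_1 = (0.5774, -0.5774, 0.5774).
q_1·c_2 = 0.5774·(-3) + (-0.5774)·3 + 0.5774·(-1) = -4.0415.
u_2 = c_2 + 4.0415·q_1 = (-0.6667, 0.6667, 1.3333).
‖u_2‖ = 1.6330, so q_2 = (-0.4082, 0.4082, 0.8165).
q_1·c_3 = 0.5774·(-1) + (-0.5774)·(-1) + 0.5774·(-3) = -1.7321; q_2·c_3 = (-0.4082)·(-1) + 0.4082·(-1) + 0.8165·(-3) = -2.4495.
u_3 = c_3 + 1.7321·q_1 + 2.4495·q_2 = (-1.0000, -1.0000, 0.0000).
‖u_3‖ = 1.4142, so q_3 = (-0.7071, -0.7071, 0.0000).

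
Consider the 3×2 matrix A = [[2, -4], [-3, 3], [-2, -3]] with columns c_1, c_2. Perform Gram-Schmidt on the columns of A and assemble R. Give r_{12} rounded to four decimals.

r_{12} = -2.6679

c_1 = (2, -3, -2); ‖c_1‖ = 4.1231, so e_1 = (0.4851, -0.7276, -0.4851).
r_{12} = e_1·c_2 = -2.6679.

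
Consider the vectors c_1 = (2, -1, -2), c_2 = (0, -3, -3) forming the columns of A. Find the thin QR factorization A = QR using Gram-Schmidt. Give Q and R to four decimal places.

Q = [[0.6667, -0.6667], [-0.3333, -0.6667], [-0.6667, -0.3333]], R = [[3.0000, 3.0000], [0.0000, 3.0000]]

q_1 = c_1/‖c_1‖ = (2, -1, -2)/3.0000 = (0.6667, -0.3333, -0.6667).
r_{12} = q_1·c_2 = 3.0000.
u_2 = c_2 − 3.0000·q_1 = (-2.0000, -2.0000, -1.0000).
‖u_2‖ = 3.0000, so q_2 = (-0.6667, -0.6667, -0.3333).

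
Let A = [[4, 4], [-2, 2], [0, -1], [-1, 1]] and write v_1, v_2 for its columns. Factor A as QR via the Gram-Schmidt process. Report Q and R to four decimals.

Q = [[0.8729, 0.4727], [-0.4364, 0.7563], [0.0000, -0.2482], [-0.2182, 0.3781]], R = [[4.5826, 2.4004], [0.0000, 4.0297]]

v_1 = (4, -2, 0, -1); ‖v_1‖ = 4.5826, so e_1 = (0.8729, -0.4364, 0.0000, -0.2182).
e_1·v_2 = 0.8729·4 + (-0.4364)·2 + 0.0000·(-1) + (-0.2182)·1 = 2.4004.
u_2 = v_2 − 2.4004·e_1 = (1.9048, 3.0476, -1.0000, 1.5238).
‖u_2‖ = 4.0297, so e_2 = (0.4727, 0.7563, -0.2482, 0.3781).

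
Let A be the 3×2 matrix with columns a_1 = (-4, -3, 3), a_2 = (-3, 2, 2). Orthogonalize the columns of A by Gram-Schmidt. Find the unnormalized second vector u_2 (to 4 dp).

u_2 = (-1.5882, 3.0588, 0.9412)

a_1 = (-4, -3, 3); ‖a_1‖ = 5.8310, so q_1 = (-0.6860, -0.5145, 0.5145).
q_1·a_2 = (-0.6860)·(-3) + (-0.5145)·2 + 0.5145·2 = 2.0580.
u_2 = a_2 − 2.0580·q_1 = (-1.5882, 3.0588, 0.9412).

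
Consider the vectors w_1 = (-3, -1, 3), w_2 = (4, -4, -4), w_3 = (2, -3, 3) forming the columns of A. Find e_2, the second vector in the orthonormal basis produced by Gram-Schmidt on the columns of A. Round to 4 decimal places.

w_1 = (-3, -1, 3); ‖w_1‖ = 4.3589, so e_1 = (-0.6882, -0.2294, 0.6882).
e_1·w_2 = (-0.6882)·4 + (-0.2294)·(-4) + 0.6882·(-4) = -4.5883.
u_2 = w_2 + 4.5883·e_1 = (0.8421, -5.0526, -0.8421).
‖u_2‖ = 5.1911, so e_2 = (0.1622, -0.9733, -0.1622).

e_2 = (0.1622, -0.9733, -0.1622)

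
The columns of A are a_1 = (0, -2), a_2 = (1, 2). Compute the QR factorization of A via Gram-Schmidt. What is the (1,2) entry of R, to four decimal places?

q_1 = a_1/‖a_1‖ = (0, -2)/2.0000 = (0.0000, -1.0000).
r_{12} = q_1·a_2 = -2.0000.

r_{12} = -2.0000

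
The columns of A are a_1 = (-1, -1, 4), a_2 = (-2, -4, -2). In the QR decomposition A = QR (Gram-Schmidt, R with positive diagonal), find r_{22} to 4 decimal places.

r_{22} = 4.8762

a_1 = (-1, -1, 4); ‖a_1‖ = 4.2426, so q_1 = (-0.2357, -0.2357, 0.9428).
q_1·a_2 = (-0.2357)·(-2) + (-0.2357)·(-4) + 0.9428·(-2) = -0.4714.
u_2 = a_2 + 0.4714·q_1 = (-2.1111, -4.1111, -1.5556).
r_{22} = ‖u_2‖ = 4.8762.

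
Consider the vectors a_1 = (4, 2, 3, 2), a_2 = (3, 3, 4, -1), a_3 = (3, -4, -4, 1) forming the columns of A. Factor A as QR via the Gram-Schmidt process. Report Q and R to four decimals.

a_1 = (4, 2, 3, 2); ‖a_1‖ = 5.7446, so e_1 = (0.6963, 0.3482, 0.5222, 0.3482).
e_1·a_2 = 0.6963·3 + 0.3482·3 + 0.5222·4 + 0.3482·(-1) = 4.8742.
u_2 = a_2 − 4.8742·e_1 = (-0.3939, 1.3030, 1.4545, -2.6970).
‖u_2‖ = 3.3530, so e_2 = (-0.1175, 0.3886, 0.4338, -0.8044).
e_1·a_3 = 0.6963·3 + 0.3482·(-4) + 0.5222·(-4) + 0.3482·1 = -1.0445; e_2·a_3 = (-0.1175)·3 + 0.3886·(-4) + 0.4338·(-4) + (-0.8044)·1 = -4.4465.
u_3 = a_3 + 1.0445·e_1 + 4.4465·e_2 = (3.2049, -1.9084, -1.5256, -2.2129).
‖u_3‖ = 4.5976, so e_3 = (0.6971, -0.4151, -0.3318, -0.4813).

Q = [[0.6963, -0.1175, 0.6971], [0.3482, 0.3886, -0.4151], [0.5222, 0.4338, -0.3318], [0.3482, -0.8044, -0.4813]], R = [[5.7446, 4.8742, -1.0445], [0.0000, 3.3530, -4.4465], [0.0000, 0.0000, 4.5976]]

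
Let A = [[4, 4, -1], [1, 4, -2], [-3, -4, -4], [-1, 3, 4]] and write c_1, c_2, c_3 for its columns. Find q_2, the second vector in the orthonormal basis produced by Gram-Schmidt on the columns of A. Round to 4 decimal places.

c_1 = (4, 1, -3, -1); ‖c_1‖ = 5.1962, so q_1 = (0.7698, 0.1925, -0.5774, -0.1925).
q_1·c_2 = 0.7698·4 + 0.1925·4 + (-0.5774)·(-4) + (-0.1925)·3 = 5.5811.
u_2 = c_2 − 5.5811·q_1 = (-0.2963, 2.9259, -0.7778, 4.0741).
‖u_2‖ = 5.0845, so q_2 = (-0.0583, 0.5755, -0.1530, 0.8013).

q_2 = (-0.0583, 0.5755, -0.1530, 0.8013)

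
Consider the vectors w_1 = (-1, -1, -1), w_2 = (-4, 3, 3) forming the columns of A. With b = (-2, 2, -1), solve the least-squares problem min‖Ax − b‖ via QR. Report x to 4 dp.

x = (0.5714, 0.3571)

w_1 = (-1, -1, -1); ‖w_1‖ = 1.7321, so q_1 = (-0.5774, -0.5774, -0.5774).
q_1·w_2 = (-0.5774)·(-4) + (-0.5774)·3 + (-0.5774)·3 = -1.1547.
u_2 = w_2 + 1.1547·q_1 = (-4.6667, 2.3333, 2.3333).
‖u_2‖ = 5.7155, so q_2 = (-0.8165, 0.4082, 0.4082).
Qᵀb = (0.5774, 2.0412).
Back-substitute: x_2 = 2.0412/5.7155 = 0.3571.
x_1 = (0.5774 + 1.1547·0.3571)/1.7321 = 0.5714.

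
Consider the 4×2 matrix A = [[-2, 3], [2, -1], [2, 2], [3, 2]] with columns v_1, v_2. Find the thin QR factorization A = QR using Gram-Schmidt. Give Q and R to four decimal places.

Q = [[-0.4364, 0.7560], [0.4364, -0.2821], [0.4364, 0.4288], [0.6547, 0.4062]], R = [[4.5826, 0.4364], [0.0000, 4.2201]]

v_1 = (-2, 2, 2, 3); ‖v_1‖ = 4.5826, so e_1 = (-0.4364, 0.4364, 0.4364, 0.6547).
e_1·v_2 = (-0.4364)·3 + 0.4364·(-1) + 0.4364·2 + 0.6547·2 = 0.4364.
u_2 = v_2 − 0.4364·e_1 = (3.1905, -1.1905, 1.8095, 1.7143).
‖u_2‖ = 4.2201, so e_2 = (0.7560, -0.2821, 0.4288, 0.4062).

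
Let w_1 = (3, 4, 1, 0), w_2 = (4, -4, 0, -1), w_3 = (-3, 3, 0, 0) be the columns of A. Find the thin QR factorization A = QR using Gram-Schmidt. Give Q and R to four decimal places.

e_1 = w_1/‖w_1‖ = (3, 4, 1, 0)/5.0990 = (0.5883, 0.7845, 0.1961, 0.0000).
r_{12} = e_1·w_2 = -0.7845.
u_2 = w_2 + 0.7845·e_1 = (4.4615, -3.3846, 0.1538, -1.0000).
‖u_2‖ = 5.6907, so e_2 = (0.7840, -0.5948, 0.0270, -0.1757).
r_{13} = e_1·w_3 = 0.5883; r_{23} = e_2·w_3 = -4.1363.
u_3 = w_3 − 0.5883·e_1 + 4.1363·e_2 = (-0.1033, 0.0784, -0.0036, -0.7268).
‖u_3‖ = 0.7383, so e_3 = (-0.1399, 0.1062, -0.0048, -0.9844).

Q = [[0.5883, 0.7840, -0.1399], [0.7845, -0.5948, 0.1062], [0.1961, 0.0270, -0.0048], [0.0000, -0.1757, -0.9844]], R = [[5.0990, -0.7845, 0.5883], [0.0000, 5.6907, -4.1363], [0.0000, 0.0000, 0.7383]]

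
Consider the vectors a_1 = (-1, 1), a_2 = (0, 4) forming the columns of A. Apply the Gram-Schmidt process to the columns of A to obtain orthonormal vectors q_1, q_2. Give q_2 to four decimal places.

a_1 = (-1, 1); ‖a_1‖ = 1.4142, so q_1 = (-0.7071, 0.7071).
q_1·a_2 = (-0.7071)·0 + 0.7071·4 = 2.8284.
u_2 = a_2 − 2.8284·q_1 = (2.0000, 2.0000).
‖u_2‖ = 2.8284, so q_2 = (0.7071, 0.7071).

q_2 = (0.7071, 0.7071)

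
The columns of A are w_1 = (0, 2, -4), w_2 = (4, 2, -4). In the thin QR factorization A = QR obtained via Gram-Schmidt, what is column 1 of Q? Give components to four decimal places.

q_1 = (0.0000, 0.4472, -0.8944)

w_1 = (0, 2, -4); ‖w_1‖ = 4.4721, so q_1 = (0.0000, 0.4472, -0.8944).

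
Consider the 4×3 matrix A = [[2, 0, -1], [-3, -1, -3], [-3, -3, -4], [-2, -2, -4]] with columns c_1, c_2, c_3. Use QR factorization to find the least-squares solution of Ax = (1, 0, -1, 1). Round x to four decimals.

q_1 = c_1/‖c_1‖ = (2, -3, -3, -2)/5.0990 = (0.3922, -0.5883, -0.5883, -0.3922).
r_{12} = q_1·c_2 = 3.1379.
u_2 = c_2 − 3.1379·q_1 = (-1.2308, 0.8462, -1.1538, -0.7692).
‖u_2‖ = 2.0381, so q_2 = (-0.6039, 0.4152, -0.5661, -0.3774).
r_{13} = q_1·c_3 = 5.2951; r_{23} = q_2·c_3 = 3.1326.
u_3 = c_3 − 5.2951·q_1 − 3.1326·q_2 = (-1.1852, -1.1852, 0.8889, -0.7407).
‖u_3‖ = 2.0367, so q_3 = (-0.5819, -0.5819, 0.4364, -0.3637).
Qᵀb = (0.5883, -0.4152, -1.3820).
Back-substitute: x_3 = -1.3820/2.0367 = -0.6786.
x_2 = (-0.4152 − 3.1326·(-0.6786))/2.0381 = 0.8393.
x_1 = (0.5883 − 3.1379·0.8393 − 5.2951·(-0.6786))/5.0990 = 0.3036.

x = (0.3036, 0.8393, -0.6786)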